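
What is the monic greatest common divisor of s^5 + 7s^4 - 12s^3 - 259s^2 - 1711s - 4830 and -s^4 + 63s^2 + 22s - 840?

s^3 + 4s^2 - 47s - 210

Repeated division with remainder:
  s^5 + 7s^4 - 12s^3 - 259s^2 - 1711s - 4830 = (-s - 7)(-s^4 + 63s^2 + 22s - 840) + (51s^3 + 204s^2 - 2397s - 10710)
  -s^4 + 63s^2 + 22s - 840 = (-(1/51)s + 4/51)(51s^3 + 204s^2 - 2397s - 10710) + (0)
Last nonzero remainder: 51s^3 + 204s^2 - 2397s - 10710. Dividing through by 51 gives the monic gcd s^3 + 4s^2 - 47s - 210.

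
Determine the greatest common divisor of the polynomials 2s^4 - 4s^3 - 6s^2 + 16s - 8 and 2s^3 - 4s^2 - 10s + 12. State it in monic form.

s^2 + s - 2

By polynomial division,
  2s^4 - 4s^3 - 6s^2 + 16s - 8 = (s)(2s^3 - 4s^2 - 10s + 12) + (4s^2 + 4s - 8)
  2s^3 - 4s^2 - 10s + 12 = ((1/2)s - 3/2)(4s^2 + 4s - 8) + (0)
Last nonzero remainder: 4s^2 + 4s - 8. Dividing through by 4 gives the monic gcd s^2 + s - 2.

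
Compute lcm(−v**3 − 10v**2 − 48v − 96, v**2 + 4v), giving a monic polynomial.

Apply the Euclidean algorithm:
  −v**3 − 10v**2 − 48v − 96 = (−v − 6)(v**2 + 4v) + (−24v − 96)
  v**2 + 4v = (−(1/24)v)(−24v − 96) + (0)
Last nonzero remainder: −24v − 96. Dividing through by −24 gives the monic gcd v + 4.
Then lcm(f, g) = f·g / gcd(f, g); expanding and making the result monic gives the answer.

v**4 + 10v**3 + 48v**2 + 96v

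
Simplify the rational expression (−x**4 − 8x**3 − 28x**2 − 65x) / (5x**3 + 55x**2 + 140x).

(−x**3 − 8x**2 − 28x − 65)/(5x**2 + 55x + 140)

Repeated division with remainder:
  −x**4 − 8x**3 − 28x**2 − 65x = (−(1/5)x + 3/5)(5x**3 + 55x**2 + 140x) + (−33x**2 − 149x)
  5x**3 + 55x**2 + 140x = (−(5/33)x − 1070/1089)(−33x**2 − 149x) + (−(6970/1089)x)
  −33x**2 − 149x = ((35937/6970)x + 162261/6970)(−(6970/1089)x) + (0)
Last nonzero remainder: −(6970/1089)x. Dividing through by −6970/1089 gives the monic gcd x.
Cancel x from numerator and denominator to get the reduced form.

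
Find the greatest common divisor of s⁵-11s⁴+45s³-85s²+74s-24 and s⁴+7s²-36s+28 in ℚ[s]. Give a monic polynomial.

s²-3s+2

Euclidean algorithm in ℚ[s]:
  s⁵-11s⁴+45s³-85s²+74s-24 = (s-11)(s⁴+7s²-36s+28) + (38s³+28s²-350s+284)
  s⁴+7s²-36s+28 = ((1/38)s-7/361)(38s³+28s²-350s+284) + ((6048/361)s²-(18144/361)s+12096/361)
  38s³+28s²-350s+284 = ((6859/3024)s+25631/3024)((6048/361)s²-(18144/361)s+12096/361) + (0)
Last nonzero remainder: (6048/361)s²-(18144/361)s+12096/361. Dividing through by 6048/361 gives the monic gcd s²-3s+2.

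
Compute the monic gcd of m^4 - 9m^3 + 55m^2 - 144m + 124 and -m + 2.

m - 2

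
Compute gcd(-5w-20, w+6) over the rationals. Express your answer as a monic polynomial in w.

1

By polynomial division,
  -5w-20 = (-5)(w+6) + (10)
  w+6 = ((1/10)w+3/5)(10) + (0)
The last nonzero remainder is the constant 10, so the polynomials are coprime and gcd = 1.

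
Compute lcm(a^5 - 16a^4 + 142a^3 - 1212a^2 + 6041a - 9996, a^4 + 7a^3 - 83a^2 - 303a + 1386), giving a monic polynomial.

Repeated division with remainder:
  a^5 - 16a^4 + 142a^3 - 1212a^2 + 6041a - 9996 = (a - 23)(a^4 + 7a^3 - 83a^2 - 303a + 1386) + (386a^3 - 2818a^2 - 2314a + 21882)
  a^4 + 7a^3 - 83a^2 - 303a + 1386 = ((1/386)a + 1380/37249)(386a^3 - 2818a^2 - 2314a + 21882) + ((1020474/37249)a^2 - (10204740/37249)a + 21429954/37249)
  386a^3 - 2818a^2 - 2314a + 21882 = ((7189057/510237)a + 19406729/510237)((1020474/37249)a^2 - (10204740/37249)a + 21429954/37249) + (0)
Last nonzero remainder: (1020474/37249)a^2 - (10204740/37249)a + 21429954/37249. Dividing through by 1020474/37249 gives the monic gcd a^2 - 10a + 21.
Then lcm(f, g) = f·g / gcd(f, g); expanding and making the result monic gives the answer.

a^7 + a^6 - 64a^5 + 146a^4 - 5191a^3 + 12709a^2 + 228774a - 659736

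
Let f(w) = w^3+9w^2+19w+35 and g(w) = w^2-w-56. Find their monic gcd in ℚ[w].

w+7

Apply the Euclidean algorithm:
  w^3+9w^2+19w+35 = (w+10)(w^2-w-56) + (85w+595)
  w^2-w-56 = ((1/85)w-8/85)(85w+595) + (0)
Last nonzero remainder: 85w+595. Dividing through by 85 gives the monic gcd w+7.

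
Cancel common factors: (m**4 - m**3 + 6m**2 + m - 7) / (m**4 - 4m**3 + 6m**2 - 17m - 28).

(m - 1)/(m - 4)

Euclidean algorithm in ℚ[m]:
  m**4 - m**3 + 6m**2 + m - 7 = (m**4 - 4m**3 + 6m**2 - 17m - 28) + (3m**3 + 18m + 21)
  m**4 - 4m**3 + 6m**2 - 17m - 28 = ((1/3)m - 4/3)(3m**3 + 18m + 21) + (0)
Last nonzero remainder: 3m**3 + 18m + 21. Dividing through by 3 gives the monic gcd m**3 + 6m + 7.
Cancel m**3 + 6m + 7 from numerator and denominator to get the reduced form.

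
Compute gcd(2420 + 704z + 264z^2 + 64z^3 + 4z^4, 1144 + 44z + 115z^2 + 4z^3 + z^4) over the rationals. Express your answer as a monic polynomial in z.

By polynomial division,
  4z^4 + 64z^3 + 264z^2 + 704z + 2420 = (4)(z^4 + 4z^3 + 115z^2 + 44z + 1144) + (48z^3 - 196z^2 + 528z - 2156)
  z^4 + 4z^3 + 115z^2 + 44z + 1144 = ((1/48)z + 97/576)(48z^3 - 196z^2 + 528z - 2156) + ((19729/144)z^2 + 217019/144)
  48z^3 - 196z^2 + 528z - 2156 = ((6912/19729)z - 28224/19729)((19729/144)z^2 + 217019/144) + (0)
Last nonzero remainder: (19729/144)z^2 + 217019/144. Dividing through by 19729/144 gives the monic gcd z^2 + 11.

11 + z^2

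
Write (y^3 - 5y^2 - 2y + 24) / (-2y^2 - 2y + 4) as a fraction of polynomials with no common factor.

(-y^2 + 7y - 12)/(2y - 2)

Repeated division with remainder:
  y^3 - 5y^2 - 2y + 24 = (-(1/2)y + 3)(-2y^2 - 2y + 4) + (6y + 12)
  -2y^2 - 2y + 4 = (-(1/3)y + 1/3)(6y + 12) + (0)
Last nonzero remainder: 6y + 12. Dividing through by 6 gives the monic gcd y + 2.
Cancel y + 2 from numerator and denominator to get the reduced form.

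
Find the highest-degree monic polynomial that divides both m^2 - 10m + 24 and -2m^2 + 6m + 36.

m - 6

Apply the Euclidean algorithm:
  m^2 - 10m + 24 = (-1/2)(-2m^2 + 6m + 36) + (-7m + 42)
  -2m^2 + 6m + 36 = ((2/7)m + 6/7)(-7m + 42) + (0)
Last nonzero remainder: -7m + 42. Dividing through by -7 gives the monic gcd m - 6.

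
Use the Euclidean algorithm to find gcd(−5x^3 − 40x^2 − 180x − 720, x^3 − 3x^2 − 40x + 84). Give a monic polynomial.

x + 6

Repeated division with remainder:
  −5x^3 − 40x^2 − 180x − 720 = (−5)(x^3 − 3x^2 − 40x + 84) + (−55x^2 − 380x − 300)
  x^3 − 3x^2 − 40x + 84 = (−(1/55)x + 109/605)(−55x^2 − 380x − 300) + ((2784/121)x + 16704/121)
  −55x^2 − 380x − 300 = (−(6655/2784)x − 3025/1392)((2784/121)x + 16704/121) + (0)
Last nonzero remainder: (2784/121)x + 16704/121. Dividing through by 2784/121 gives the monic gcd x + 6.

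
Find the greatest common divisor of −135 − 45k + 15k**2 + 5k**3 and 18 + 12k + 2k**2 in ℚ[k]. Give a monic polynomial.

9 + 6k + k**2

Repeated division with remainder:
  5k**3 + 15k**2 − 45k − 135 = ((5/2)k − 15/2)(2k**2 + 12k + 18) + (0)
Last nonzero remainder: 2k**2 + 12k + 18. Dividing through by 2 gives the monic gcd k**2 + 6k + 9.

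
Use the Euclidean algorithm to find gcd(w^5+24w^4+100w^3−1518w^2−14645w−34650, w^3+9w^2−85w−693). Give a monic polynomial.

By polynomial division,
  w^5+24w^4+100w^3−1518w^2−14645w−34650 = (w^2+15w+50)(w^3+9w^2−85w−693) + (0)
The last nonzero remainder w^3+9w^2−85w−693 is already monic.

w^3+9w^2−85w−693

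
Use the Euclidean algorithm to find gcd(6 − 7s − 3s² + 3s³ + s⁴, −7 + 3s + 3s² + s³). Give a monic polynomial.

Repeated division with remainder:
  s⁴ + 3s³ − 3s² − 7s + 6 = (s)(s³ + 3s² + 3s − 7) + (−6s² + 6)
  s³ + 3s² + 3s − 7 = (−(1/6)s − 1/2)(−6s² + 6) + (4s − 4)
  −6s² + 6 = (−(3/2)s − 3/2)(4s − 4) + (0)
Last nonzero remainder: 4s − 4. Dividing through by 4 gives the monic gcd s − 1.

−1 + s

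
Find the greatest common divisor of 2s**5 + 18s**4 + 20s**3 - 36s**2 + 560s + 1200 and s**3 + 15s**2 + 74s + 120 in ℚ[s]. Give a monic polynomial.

By polynomial division,
  2s**5 + 18s**4 + 20s**3 - 36s**2 + 560s + 1200 = (2s**2 - 12s + 52)(s**3 + 15s**2 + 74s + 120) + (-168s**2 - 1848s - 5040)
  s**3 + 15s**2 + 74s + 120 = (-(1/168)s - 1/42)(-168s**2 - 1848s - 5040) + (0)
Last nonzero remainder: -168s**2 - 1848s - 5040. Dividing through by -168 gives the monic gcd s**2 + 11s + 30.

s**2 + 11s + 30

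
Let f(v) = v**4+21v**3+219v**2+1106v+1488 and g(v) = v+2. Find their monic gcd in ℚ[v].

v+2

Apply the Euclidean algorithm:
  v**4+21v**3+219v**2+1106v+1488 = (v**3+19v**2+181v+744)(v+2) + (0)
The last nonzero remainder v+2 is already monic.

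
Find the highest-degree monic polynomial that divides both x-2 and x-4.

By polynomial division,
  x-2 = (x-4) + (2)
  x-4 = ((1/2)x-2)(2) + (0)
The last nonzero remainder is the constant 2, so the polynomials are coprime and gcd = 1.

1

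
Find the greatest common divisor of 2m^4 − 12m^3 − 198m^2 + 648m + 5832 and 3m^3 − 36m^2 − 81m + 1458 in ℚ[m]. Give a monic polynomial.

m^3 − 12m^2 − 27m + 486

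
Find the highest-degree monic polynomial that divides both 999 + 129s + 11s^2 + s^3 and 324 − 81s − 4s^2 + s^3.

9 + s

Repeated division with remainder:
  s^3 + 11s^2 + 129s + 999 = (s^3 − 4s^2 − 81s + 324) + (15s^2 + 210s + 675)
  s^3 − 4s^2 − 81s + 324 = ((1/15)s − 6/5)(15s^2 + 210s + 675) + (126s + 1134)
  15s^2 + 210s + 675 = ((5/42)s + 25/42)(126s + 1134) + (0)
Last nonzero remainder: 126s + 1134. Dividing through by 126 gives the monic gcd s + 9.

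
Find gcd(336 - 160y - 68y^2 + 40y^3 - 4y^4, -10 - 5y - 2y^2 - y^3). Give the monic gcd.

2 + y

Repeated division with remainder:
  -4y^4 + 40y^3 - 68y^2 - 160y + 336 = (4y - 48)(-y^3 - 2y^2 - 5y - 10) + (-144y^2 - 360y - 144)
  -y^3 - 2y^2 - 5y - 10 = ((1/144)y - 1/288)(-144y^2 - 360y - 144) + (-(21/4)y - 21/2)
  -144y^2 - 360y - 144 = ((192/7)y + 96/7)(-(21/4)y - 21/2) + (0)
Last nonzero remainder: -(21/4)y - 21/2. Dividing through by -21/4 gives the monic gcd y + 2.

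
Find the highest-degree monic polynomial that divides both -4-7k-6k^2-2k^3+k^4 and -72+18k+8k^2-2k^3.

Apply the Euclidean algorithm:
  k^4-2k^3-6k^2-7k-4 = (-(1/2)k-1)(-2k^3+8k^2+18k-72) + (11k^2-25k-76)
  -2k^3+8k^2+18k-72 = (-(2/11)k+38/121)(11k^2-25k-76) + ((1456/121)k-5824/121)
  11k^2-25k-76 = ((1331/1456)k+2299/1456)((1456/121)k-5824/121) + (0)
Last nonzero remainder: (1456/121)k-5824/121. Dividing through by 1456/121 gives the monic gcd k-4.

-4+k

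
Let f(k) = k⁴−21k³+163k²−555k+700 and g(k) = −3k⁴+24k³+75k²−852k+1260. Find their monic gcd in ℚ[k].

k²−12k+35

Repeated division with remainder:
  k⁴−21k³+163k²−555k+700 = (−1/3)(−3k⁴+24k³+75k²−852k+1260) + (−13k³+188k²−839k+1120)
  −3k⁴+24k³+75k²−852k+1260 = ((3/13)k+252/169)(−13k³+188k²−839k+1120) + (−(1980/169)k²+(23760/169)k−69300/169)
  −13k³+188k²−839k+1120 = ((2197/1980)k−1352/495)(−(1980/169)k²+(23760/169)k−69300/169) + (0)
Last nonzero remainder: −(1980/169)k²+(23760/169)k−69300/169. Dividing through by −1980/169 gives the monic gcd k²−12k+35.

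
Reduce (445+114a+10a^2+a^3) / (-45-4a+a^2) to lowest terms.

By polynomial division,
  a^3+10a^2+114a+445 = (a+14)(a^2-4a-45) + (215a+1075)
  a^2-4a-45 = ((1/215)a-9/215)(215a+1075) + (0)
Last nonzero remainder: 215a+1075. Dividing through by 215 gives the monic gcd a+5.
Cancel a+5 from numerator and denominator to get the reduced form.

(89+5a+a^2)/(-9+a)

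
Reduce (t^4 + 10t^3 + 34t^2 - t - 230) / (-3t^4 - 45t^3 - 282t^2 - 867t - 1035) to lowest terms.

By polynomial division,
  t^4 + 10t^3 + 34t^2 - t - 230 = (-1/3)(-3t^4 - 45t^3 - 282t^2 - 867t - 1035) + (-5t^3 - 60t^2 - 290t - 575)
  -3t^4 - 45t^3 - 282t^2 - 867t - 1035 = ((3/5)t + 9/5)(-5t^3 - 60t^2 - 290t - 575) + (0)
Last nonzero remainder: -5t^3 - 60t^2 - 290t - 575. Dividing through by -5 gives the monic gcd t^3 + 12t^2 + 58t + 115.
Cancel t^3 + 12t^2 + 58t + 115 from numerator and denominator to get the reduced form.

(-t + 2)/(3t + 9)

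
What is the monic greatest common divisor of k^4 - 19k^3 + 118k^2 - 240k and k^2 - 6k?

Apply the Euclidean algorithm:
  k^4 - 19k^3 + 118k^2 - 240k = (k^2 - 13k + 40)(k^2 - 6k) + (0)
The last nonzero remainder k^2 - 6k is already monic.

k^2 - 6k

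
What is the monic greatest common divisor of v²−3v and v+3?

Repeated division with remainder:
  v²−3v = (v−6)(v+3) + (18)
  v+3 = ((1/18)v+1/6)(18) + (0)
The last nonzero remainder is the constant 18, so the polynomials are coprime and gcd = 1.

1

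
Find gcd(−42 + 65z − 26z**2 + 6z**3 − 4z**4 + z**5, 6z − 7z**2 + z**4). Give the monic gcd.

2 − 3z + z**2

Euclidean algorithm in ℚ[z]:
  z**5 − 4z**4 + 6z**3 − 26z**2 + 65z − 42 = (z − 4)(z**4 − 7z**2 + 6z) + (13z**3 − 60z**2 + 89z − 42)
  z**4 − 7z**2 + 6z = ((1/13)z + 60/169)(13z**3 − 60z**2 + 89z − 42) + ((1260/169)z**2 − (3780/169)z + 2520/169)
  13z**3 − 60z**2 + 89z − 42 = ((2197/1260)z − 169/60)((1260/169)z**2 − (3780/169)z + 2520/169) + (0)
Last nonzero remainder: (1260/169)z**2 − (3780/169)z + 2520/169. Dividing through by 1260/169 gives the monic gcd z**2 − 3z + 2.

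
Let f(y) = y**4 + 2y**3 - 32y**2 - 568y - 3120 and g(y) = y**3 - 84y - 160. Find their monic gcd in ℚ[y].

Repeated division with remainder:
  y**4 + 2y**3 - 32y**2 - 568y - 3120 = (y + 2)(y**3 - 84y - 160) + (52y**2 - 240y - 2800)
  y**3 - 84y - 160 = ((1/52)y + 15/169)(52y**2 - 240y - 2800) + (-(1496/169)y + 14960/169)
  52y**2 - 240y - 2800 = (-(2197/374)y - 5915/187)(-(1496/169)y + 14960/169) + (0)
Last nonzero remainder: -(1496/169)y + 14960/169. Dividing through by -1496/169 gives the monic gcd y - 10.

y - 10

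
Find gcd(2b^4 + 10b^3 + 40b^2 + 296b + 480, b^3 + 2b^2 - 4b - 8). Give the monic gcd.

b + 2

By polynomial division,
  2b^4 + 10b^3 + 40b^2 + 296b + 480 = (2b + 6)(b^3 + 2b^2 - 4b - 8) + (36b^2 + 336b + 528)
  b^3 + 2b^2 - 4b - 8 = ((1/36)b - 11/54)(36b^2 + 336b + 528) + ((448/9)b + 896/9)
  36b^2 + 336b + 528 = ((81/112)b + 297/56)((448/9)b + 896/9) + (0)
Last nonzero remainder: (448/9)b + 896/9. Dividing through by 448/9 gives the monic gcd b + 2.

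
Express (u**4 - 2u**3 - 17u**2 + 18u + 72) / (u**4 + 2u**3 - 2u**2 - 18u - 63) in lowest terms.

(u**2 - 2u - 8)/(u**2 + 2u + 7)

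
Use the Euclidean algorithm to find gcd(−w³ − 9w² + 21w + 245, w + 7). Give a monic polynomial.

w + 7

Euclidean algorithm in ℚ[w]:
  −w³ − 9w² + 21w + 245 = (−w² − 2w + 35)(w + 7) + (0)
The last nonzero remainder w + 7 is already monic.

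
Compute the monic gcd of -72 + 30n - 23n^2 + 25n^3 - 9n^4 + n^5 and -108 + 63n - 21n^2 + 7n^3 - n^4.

12 - 7n + n^2

Repeated division with remainder:
  n^5 - 9n^4 + 25n^3 - 23n^2 + 30n - 72 = (-n + 2)(-n^4 + 7n^3 - 21n^2 + 63n - 108) + (-10n^3 + 82n^2 - 204n + 144)
  -n^4 + 7n^3 - 21n^2 + 63n - 108 = ((1/10)n + 3/25)(-10n^3 + 82n^2 - 204n + 144) + (-(261/25)n^2 + (1827/25)n - 3132/25)
  -10n^3 + 82n^2 - 204n + 144 = ((250/261)n - 100/87)(-(261/25)n^2 + (1827/25)n - 3132/25) + (0)
Last nonzero remainder: -(261/25)n^2 + (1827/25)n - 3132/25. Dividing through by -261/25 gives the monic gcd n^2 - 7n + 12.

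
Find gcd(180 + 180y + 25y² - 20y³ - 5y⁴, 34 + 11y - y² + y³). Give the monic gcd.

Repeated division with remainder:
  -5y⁴ - 20y³ + 25y² + 180y + 180 = (-5y - 25)(y³ - y² + 11y + 34) + (55y² + 625y + 1030)
  y³ - y² + 11y + 34 = ((1/55)y - 136/605)(55y² + 625y + 1030) + ((16065/121)y + 32130/121)
  55y² + 625y + 1030 = ((1331/3213)y + 12463/3213)((16065/121)y + 32130/121) + (0)
Last nonzero remainder: (16065/121)y + 32130/121. Dividing through by 16065/121 gives the monic gcd y + 2.

2 + y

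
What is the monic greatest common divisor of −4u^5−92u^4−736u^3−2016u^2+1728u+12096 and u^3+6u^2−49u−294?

Apply the Euclidean algorithm:
  −4u^5−92u^4−736u^3−2016u^2+1728u+12096 = (−4u^2−68u−524)(u^3+6u^2−49u−294) + (−3380u^2−43940u−141960)
  u^3+6u^2−49u−294 = (−(1/3380)u+7/3380)(−3380u^2−43940u−141960) + (0)
Last nonzero remainder: −3380u^2−43940u−141960. Dividing through by −3380 gives the monic gcd u^2+13u+42.

u^2+13u+42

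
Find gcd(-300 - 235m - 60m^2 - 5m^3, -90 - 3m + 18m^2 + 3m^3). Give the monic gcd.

15 + 8m + m^2

Repeated division with remainder:
  -5m^3 - 60m^2 - 235m - 300 = (-5/3)(3m^3 + 18m^2 - 3m - 90) + (-30m^2 - 240m - 450)
  3m^3 + 18m^2 - 3m - 90 = (-(1/10)m + 1/5)(-30m^2 - 240m - 450) + (0)
Last nonzero remainder: -30m^2 - 240m - 450. Dividing through by -30 gives the monic gcd m^2 + 8m + 15.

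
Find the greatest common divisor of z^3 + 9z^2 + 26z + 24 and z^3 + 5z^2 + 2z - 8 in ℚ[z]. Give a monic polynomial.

Repeated division with remainder:
  z^3 + 9z^2 + 26z + 24 = (z^3 + 5z^2 + 2z - 8) + (4z^2 + 24z + 32)
  z^3 + 5z^2 + 2z - 8 = ((1/4)z - 1/4)(4z^2 + 24z + 32) + (0)
Last nonzero remainder: 4z^2 + 24z + 32. Dividing through by 4 gives the monic gcd z^2 + 6z + 8.

z^2 + 6z + 8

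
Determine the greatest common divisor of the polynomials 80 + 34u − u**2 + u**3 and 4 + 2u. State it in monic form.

2 + u

Apply the Euclidean algorithm:
  u**3 − u**2 + 34u + 80 = ((1/2)u**2 − (3/2)u + 20)(2u + 4) + (0)
Last nonzero remainder: 2u + 4. Dividing through by 2 gives the monic gcd u + 2.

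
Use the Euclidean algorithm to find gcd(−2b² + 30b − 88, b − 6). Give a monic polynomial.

By polynomial division,
  −2b² + 30b − 88 = (−2b + 18)(b − 6) + (20)
  b − 6 = ((1/20)b − 3/10)(20) + (0)
The last nonzero remainder is the constant 20, so the polynomials are coprime and gcd = 1.

1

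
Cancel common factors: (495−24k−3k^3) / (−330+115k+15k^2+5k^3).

(15−3k)/(−10+5k)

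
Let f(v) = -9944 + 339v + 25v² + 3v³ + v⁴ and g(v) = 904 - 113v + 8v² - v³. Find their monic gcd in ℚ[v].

-904 + 113v - 8v² + v³

Repeated division with remainder:
  v⁴ + 3v³ + 25v² + 339v - 9944 = (-v - 11)(-v³ + 8v² - 113v + 904) + (0)
Last nonzero remainder: -v³ + 8v² - 113v + 904. Dividing through by -1 gives the monic gcd v³ - 8v² + 113v - 904.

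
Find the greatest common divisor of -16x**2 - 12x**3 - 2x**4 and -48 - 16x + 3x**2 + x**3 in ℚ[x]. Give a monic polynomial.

By polynomial division,
  -2x**4 - 12x**3 - 16x**2 = (-2x - 6)(x**3 + 3x**2 - 16x - 48) + (-30x**2 - 192x - 288)
  x**3 + 3x**2 - 16x - 48 = (-(1/30)x + 17/150)(-30x**2 - 192x - 288) + (-(96/25)x - 384/25)
  -30x**2 - 192x - 288 = ((125/16)x + 75/4)(-(96/25)x - 384/25) + (0)
Last nonzero remainder: -(96/25)x - 384/25. Dividing through by -96/25 gives the monic gcd x + 4.

4 + x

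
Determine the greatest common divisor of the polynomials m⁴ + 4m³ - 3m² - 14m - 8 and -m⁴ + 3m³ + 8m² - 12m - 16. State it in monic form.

By polynomial division,
  m⁴ + 4m³ - 3m² - 14m - 8 = (-1)(-m⁴ + 3m³ + 8m² - 12m - 16) + (7m³ + 5m² - 26m - 24)
  -m⁴ + 3m³ + 8m² - 12m - 16 = (-(1/7)m + 26/49)(7m³ + 5m² - 26m - 24) + ((80/49)m² - (80/49)m - 160/49)
  7m³ + 5m² - 26m - 24 = ((343/80)m + 147/20)((80/49)m² - (80/49)m - 160/49) + (0)
Last nonzero remainder: (80/49)m² - (80/49)m - 160/49. Dividing through by 80/49 gives the monic gcd m² - m - 2.

m² - m - 2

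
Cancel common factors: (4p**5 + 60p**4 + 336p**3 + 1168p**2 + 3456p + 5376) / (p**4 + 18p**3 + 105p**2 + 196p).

Apply the Euclidean algorithm:
  4p**5 + 60p**4 + 336p**3 + 1168p**2 + 3456p + 5376 = (4p - 12)(p**4 + 18p**3 + 105p**2 + 196p) + (132p**3 + 1644p**2 + 5808p + 5376)
  p**4 + 18p**3 + 105p**2 + 196p = ((1/132)p + 61/1452)(132p**3 + 1644p**2 + 5808p + 5376) + (-(976/121)p**2 - (976/11)p - 27328/121)
  132p**3 + 1644p**2 + 5808p + 5376 = (-(3993/244)p - 1452/61)(-(976/121)p**2 - (976/11)p - 27328/121) + (0)
Last nonzero remainder: -(976/121)p**2 - (976/11)p - 27328/121. Dividing through by -976/121 gives the monic gcd p**2 + 11p + 28.
Cancel p**2 + 11p + 28 from numerator and denominator to get the reduced form.

(4p**3 + 16p**2 + 48p + 192)/(p**2 + 7p)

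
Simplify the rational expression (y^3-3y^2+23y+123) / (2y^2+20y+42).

(y^2-6y+41)/(2y+14)

Repeated division with remainder:
  y^3-3y^2+23y+123 = ((1/2)y-13/2)(2y^2+20y+42) + (132y+396)
  2y^2+20y+42 = ((1/66)y+7/66)(132y+396) + (0)
Last nonzero remainder: 132y+396. Dividing through by 132 gives the monic gcd y+3.
Cancel y+3 from numerator and denominator to get the reduced form.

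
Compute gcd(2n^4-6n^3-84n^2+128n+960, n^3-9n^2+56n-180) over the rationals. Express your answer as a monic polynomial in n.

Repeated division with remainder:
  2n^4-6n^3-84n^2+128n+960 = (2n+12)(n^3-9n^2+56n-180) + (-88n^2-184n+3120)
  n^3-9n^2+56n-180 = (-(1/88)n+61/484)(-88n^2-184n+3120) + ((13872/121)n-69360/121)
  -88n^2-184n+3120 = (-(1331/1734)n-1573/289)((13872/121)n-69360/121) + (0)
Last nonzero remainder: (13872/121)n-69360/121. Dividing through by 13872/121 gives the monic gcd n-5.

n-5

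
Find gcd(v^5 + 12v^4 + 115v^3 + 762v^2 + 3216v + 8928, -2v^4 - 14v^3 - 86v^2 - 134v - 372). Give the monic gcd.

v^2 + 6v + 31

Apply the Euclidean algorithm:
  v^5 + 12v^4 + 115v^3 + 762v^2 + 3216v + 8928 = (-(1/2)v - 5/2)(-2v^4 - 14v^3 - 86v^2 - 134v - 372) + (37v^3 + 480v^2 + 2695v + 7998)
  -2v^4 - 14v^3 - 86v^2 - 134v - 372 = (-(2/37)v + 442/1369)(37v^3 + 480v^2 + 2695v + 7998) + (-(130464/1369)v^2 - (782784/1369)v - 4044384/1369)
  37v^3 + 480v^2 + 2695v + 7998 = (-(50653/130464)v - 58867/21744)(-(130464/1369)v^2 - (782784/1369)v - 4044384/1369) + (0)
Last nonzero remainder: -(130464/1369)v^2 - (782784/1369)v - 4044384/1369. Dividing through by -130464/1369 gives the monic gcd v^2 + 6v + 31.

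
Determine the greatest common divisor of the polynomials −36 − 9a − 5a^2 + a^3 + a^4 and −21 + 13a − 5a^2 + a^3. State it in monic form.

−3 + a

Euclidean algorithm in ℚ[a]:
  a^4 + a^3 − 5a^2 − 9a − 36 = (a + 6)(a^3 − 5a^2 + 13a − 21) + (12a^2 − 66a + 90)
  a^3 − 5a^2 + 13a − 21 = ((1/12)a + 1/24)(12a^2 − 66a + 90) + ((33/4)a − 99/4)
  12a^2 − 66a + 90 = ((16/11)a − 40/11)((33/4)a − 99/4) + (0)
Last nonzero remainder: (33/4)a − 99/4. Dividing through by 33/4 gives the monic gcd a − 3.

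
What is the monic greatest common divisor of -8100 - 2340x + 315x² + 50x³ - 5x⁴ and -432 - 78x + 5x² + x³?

-54 - 3x + x²

Repeated division with remainder:
  -5x⁴ + 50x³ + 315x² - 2340x - 8100 = (-5x + 75)(x³ + 5x² - 78x - 432) + (-450x² + 1350x + 24300)
  x³ + 5x² - 78x - 432 = (-(1/450)x - 4/225)(-450x² + 1350x + 24300) + (0)
Last nonzero remainder: -450x² + 1350x + 24300. Dividing through by -450 gives the monic gcd x² - 3x - 54.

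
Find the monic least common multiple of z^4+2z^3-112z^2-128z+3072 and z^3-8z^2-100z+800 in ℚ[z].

z^6+2z^5-212z^4-328z^3+14272z^2+12800z-307200

Euclidean algorithm in ℚ[z]:
  z^4+2z^3-112z^2-128z+3072 = (z+10)(z^3-8z^2-100z+800) + (68z^2+72z-4928)
  z^3-8z^2-100z+800 = ((1/68)z-77/578)(68z^2+72z-4928) + (-(5184/289)z+41472/289)
  68z^2+72z-4928 = (-(4913/1296)z-22253/648)(-(5184/289)z+41472/289) + (0)
Last nonzero remainder: -(5184/289)z+41472/289. Dividing through by -5184/289 gives the monic gcd z-8.
Then lcm(f, g) = f·g / gcd(f, g); expanding and making the result monic gives the answer.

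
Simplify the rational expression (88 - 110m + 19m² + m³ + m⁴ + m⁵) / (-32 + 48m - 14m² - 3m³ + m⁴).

(11 + m²)/(-4 + m)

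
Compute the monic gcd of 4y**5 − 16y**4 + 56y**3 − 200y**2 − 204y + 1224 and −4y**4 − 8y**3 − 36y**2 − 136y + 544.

Apply the Euclidean algorithm:
  4y**5 − 16y**4 + 56y**3 − 200y**2 − 204y + 1224 = (−y + 6)(−4y**4 − 8y**3 − 36y**2 − 136y + 544) + (68y**3 − 120y**2 + 1156y − 2040)
  −4y**4 − 8y**3 − 36y**2 − 136y + 544 = (−(1/17)y − 64/289)(68y**3 − 120y**2 + 1156y − 2040) + ((1568/289)y**2 + 1568/17)
  68y**3 − 120y**2 + 1156y − 2040 = ((4913/392)y − 4335/196)((1568/289)y**2 + 1568/17) + (0)
Last nonzero remainder: (1568/289)y**2 + 1568/17. Dividing through by 1568/289 gives the monic gcd y**2 + 17.

y**2 + 17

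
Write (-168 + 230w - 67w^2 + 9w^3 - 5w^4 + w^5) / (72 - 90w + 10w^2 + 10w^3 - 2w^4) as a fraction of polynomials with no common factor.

By polynomial division,
  w^5 - 5w^4 + 9w^3 - 67w^2 + 230w - 168 = (-(1/2)w)(-2w^4 + 10w^3 + 10w^2 - 90w + 72) + (14w^3 - 112w^2 + 266w - 168)
  -2w^4 + 10w^3 + 10w^2 - 90w + 72 = (-(1/7)w - 3/7)(14w^3 - 112w^2 + 266w - 168) + (0)
Last nonzero remainder: 14w^3 - 112w^2 + 266w - 168. Dividing through by 14 gives the monic gcd w^3 - 8w^2 + 19w - 12.
Cancel w^3 - 8w^2 + 19w - 12 from numerator and denominator to get the reduced form.

(-14 - 3w - w^2)/(6 + 2w)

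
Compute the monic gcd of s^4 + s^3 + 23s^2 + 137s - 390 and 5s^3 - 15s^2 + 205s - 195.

By polynomial division,
  s^4 + s^3 + 23s^2 + 137s - 390 = ((1/5)s + 4/5)(5s^3 - 15s^2 + 205s - 195) + (-6s^2 + 12s - 234)
  5s^3 - 15s^2 + 205s - 195 = (-(5/6)s + 5/6)(-6s^2 + 12s - 234) + (0)
Last nonzero remainder: -6s^2 + 12s - 234. Dividing through by -6 gives the monic gcd s^2 - 2s + 39.

s^2 - 2s + 39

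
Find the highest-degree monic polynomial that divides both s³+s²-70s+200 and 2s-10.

s-5

By polynomial division,
  s³+s²-70s+200 = ((1/2)s²+3s-20)(2s-10) + (0)
Last nonzero remainder: 2s-10. Dividing through by 2 gives the monic gcd s-5.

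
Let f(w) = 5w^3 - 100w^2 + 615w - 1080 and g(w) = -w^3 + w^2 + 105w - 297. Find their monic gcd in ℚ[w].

w^2 - 12w + 27

Euclidean algorithm in ℚ[w]:
  5w^3 - 100w^2 + 615w - 1080 = (-5)(-w^3 + w^2 + 105w - 297) + (-95w^2 + 1140w - 2565)
  -w^3 + w^2 + 105w - 297 = ((1/95)w + 11/95)(-95w^2 + 1140w - 2565) + (0)
Last nonzero remainder: -95w^2 + 1140w - 2565. Dividing through by -95 gives the monic gcd w^2 - 12w + 27.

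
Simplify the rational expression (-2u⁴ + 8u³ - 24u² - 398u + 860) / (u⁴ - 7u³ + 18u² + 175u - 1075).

Euclidean algorithm in ℚ[u]:
  -2u⁴ + 8u³ - 24u² - 398u + 860 = (-2)(u⁴ - 7u³ + 18u² + 175u - 1075) + (-6u³ + 12u² - 48u - 1290)
  u⁴ - 7u³ + 18u² + 175u - 1075 = (-(1/6)u + 5/6)(-6u³ + 12u² - 48u - 1290) + (0)
Last nonzero remainder: -6u³ + 12u² - 48u - 1290. Dividing through by -6 gives the monic gcd u³ - 2u² + 8u + 215.
Cancel u³ - 2u² + 8u + 215 from numerator and denominator to get the reduced form.

(-2u + 4)/(u - 5)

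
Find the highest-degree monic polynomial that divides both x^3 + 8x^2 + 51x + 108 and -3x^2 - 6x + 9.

Apply the Euclidean algorithm:
  x^3 + 8x^2 + 51x + 108 = (-(1/3)x - 2)(-3x^2 - 6x + 9) + (42x + 126)
  -3x^2 - 6x + 9 = (-(1/14)x + 1/14)(42x + 126) + (0)
Last nonzero remainder: 42x + 126. Dividing through by 42 gives the monic gcd x + 3.

x + 3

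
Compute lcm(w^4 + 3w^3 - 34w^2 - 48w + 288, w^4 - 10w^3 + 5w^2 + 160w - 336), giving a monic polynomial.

w^5 - 4w^4 - 55w^3 + 190w^2 + 624w - 2016

Repeated division with remainder:
  w^4 + 3w^3 - 34w^2 - 48w + 288 = (w^4 - 10w^3 + 5w^2 + 160w - 336) + (13w^3 - 39w^2 - 208w + 624)
  w^4 - 10w^3 + 5w^2 + 160w - 336 = ((1/13)w - 7/13)(13w^3 - 39w^2 - 208w + 624) + (0)
Last nonzero remainder: 13w^3 - 39w^2 - 208w + 624. Dividing through by 13 gives the monic gcd w^3 - 3w^2 - 16w + 48.
Then lcm(f, g) = f·g / gcd(f, g); expanding and making the result monic gives the answer.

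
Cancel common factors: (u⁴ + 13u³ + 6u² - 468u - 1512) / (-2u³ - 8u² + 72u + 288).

(-u² - 13u - 42)/(2u + 8)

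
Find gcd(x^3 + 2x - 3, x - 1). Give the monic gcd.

x - 1

Apply the Euclidean algorithm:
  x^3 + 2x - 3 = (x^2 + x + 3)(x - 1) + (0)
The last nonzero remainder x - 1 is already monic.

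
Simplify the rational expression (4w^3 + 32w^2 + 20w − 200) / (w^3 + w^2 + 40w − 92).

Euclidean algorithm in ℚ[w]:
  4w^3 + 32w^2 + 20w − 200 = (4)(w^3 + w^2 + 40w − 92) + (28w^2 − 140w + 168)
  w^3 + w^2 + 40w − 92 = ((1/28)w + 3/14)(28w^2 − 140w + 168) + (64w − 128)
  28w^2 − 140w + 168 = ((7/16)w − 21/16)(64w − 128) + (0)
Last nonzero remainder: 64w − 128. Dividing through by 64 gives the monic gcd w − 2.
Cancel w − 2 from numerator and denominator to get the reduced form.

(4w^2 + 40w + 100)/(w^2 + 3w + 46)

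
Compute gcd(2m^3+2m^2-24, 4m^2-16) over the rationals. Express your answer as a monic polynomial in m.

m-2

Apply the Euclidean algorithm:
  2m^3+2m^2-24 = ((1/2)m+1/2)(4m^2-16) + (8m-16)
  4m^2-16 = ((1/2)m+1)(8m-16) + (0)
Last nonzero remainder: 8m-16. Dividing through by 8 gives the monic gcd m-2.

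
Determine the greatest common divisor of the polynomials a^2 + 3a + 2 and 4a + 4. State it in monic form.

Apply the Euclidean algorithm:
  a^2 + 3a + 2 = ((1/4)a + 1/2)(4a + 4) + (0)
Last nonzero remainder: 4a + 4. Dividing through by 4 gives the monic gcd a + 1.

a + 1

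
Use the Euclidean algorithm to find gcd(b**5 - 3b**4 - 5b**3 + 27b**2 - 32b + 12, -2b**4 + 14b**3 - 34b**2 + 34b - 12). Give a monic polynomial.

b**3 - 4b**2 + 5b - 2

Euclidean algorithm in ℚ[b]:
  b**5 - 3b**4 - 5b**3 + 27b**2 - 32b + 12 = (-(1/2)b - 2)(-2b**4 + 14b**3 - 34b**2 + 34b - 12) + (6b**3 - 24b**2 + 30b - 12)
  -2b**4 + 14b**3 - 34b**2 + 34b - 12 = (-(1/3)b + 1)(6b**3 - 24b**2 + 30b - 12) + (0)
Last nonzero remainder: 6b**3 - 24b**2 + 30b - 12. Dividing through by 6 gives the monic gcd b**3 - 4b**2 + 5b - 2.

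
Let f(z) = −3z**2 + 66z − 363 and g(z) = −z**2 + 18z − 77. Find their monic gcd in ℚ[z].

z − 11

Apply the Euclidean algorithm:
  −3z**2 + 66z − 363 = (3)(−z**2 + 18z − 77) + (12z − 132)
  −z**2 + 18z − 77 = (−(1/12)z + 7/12)(12z − 132) + (0)
Last nonzero remainder: 12z − 132. Dividing through by 12 gives the monic gcd z − 11.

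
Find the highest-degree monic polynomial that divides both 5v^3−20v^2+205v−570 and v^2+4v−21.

Apply the Euclidean algorithm:
  5v^3−20v^2+205v−570 = (5v−40)(v^2+4v−21) + (470v−1410)
  v^2+4v−21 = ((1/470)v+7/470)(470v−1410) + (0)
Last nonzero remainder: 470v−1410. Dividing through by 470 gives the monic gcd v−3.

v−3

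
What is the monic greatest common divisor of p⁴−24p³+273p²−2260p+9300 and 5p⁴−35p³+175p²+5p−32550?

p³−14p²+133p−930

By polynomial division,
  p⁴−24p³+273p²−2260p+9300 = (1/5)(5p⁴−35p³+175p²+5p−32550) + (−17p³+238p²−2261p+15810)
  5p⁴−35p³+175p²+5p−32550 = (−(5/17)p−35/17)(−17p³+238p²−2261p+15810) + (0)
Last nonzero remainder: −17p³+238p²−2261p+15810. Dividing through by −17 gives the monic gcd p³−14p²+133p−930.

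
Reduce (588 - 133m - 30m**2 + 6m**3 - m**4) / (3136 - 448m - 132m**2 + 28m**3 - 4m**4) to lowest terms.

Apply the Euclidean algorithm:
  -m**4 + 6m**3 - 30m**2 - 133m + 588 = (1/4)(-4m**4 + 28m**3 - 132m**2 - 448m + 3136) + (-m**3 + 3m**2 - 21m - 196)
  -4m**4 + 28m**3 - 132m**2 - 448m + 3136 = (4m - 16)(-m**3 + 3m**2 - 21m - 196) + (0)
Last nonzero remainder: -m**3 + 3m**2 - 21m - 196. Dividing through by -1 gives the monic gcd m**3 - 3m**2 + 21m + 196.
Cancel m**3 - 3m**2 + 21m + 196 from numerator and denominator to get the reduced form.

(-3 + m)/(-16 + 4m)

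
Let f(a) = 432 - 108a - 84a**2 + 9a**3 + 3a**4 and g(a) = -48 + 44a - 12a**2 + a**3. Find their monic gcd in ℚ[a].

8 - 6a + a**2

By polynomial division,
  3a**4 + 9a**3 - 84a**2 - 108a + 432 = (3a + 45)(a**3 - 12a**2 + 44a - 48) + (324a**2 - 1944a + 2592)
  a**3 - 12a**2 + 44a - 48 = ((1/324)a - 1/54)(324a**2 - 1944a + 2592) + (0)
Last nonzero remainder: 324a**2 - 1944a + 2592. Dividing through by 324 gives the monic gcd a**2 - 6a + 8.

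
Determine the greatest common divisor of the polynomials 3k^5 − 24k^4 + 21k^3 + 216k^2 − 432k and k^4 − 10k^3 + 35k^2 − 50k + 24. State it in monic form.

Euclidean algorithm in ℚ[k]:
  3k^5 − 24k^4 + 21k^3 + 216k^2 − 432k = (3k + 6)(k^4 − 10k^3 + 35k^2 − 50k + 24) + (−24k^3 + 156k^2 − 204k − 144)
  k^4 − 10k^3 + 35k^2 − 50k + 24 = (−(1/24)k + 7/48)(−24k^3 + 156k^2 − 204k − 144) + ((15/4)k^2 − (105/4)k + 45)
  −24k^3 + 156k^2 − 204k − 144 = (−(32/5)k − 16/5)((15/4)k^2 − (105/4)k + 45) + (0)
Last nonzero remainder: (15/4)k^2 − (105/4)k + 45. Dividing through by 15/4 gives the monic gcd k^2 − 7k + 12.

k^2 − 7k + 12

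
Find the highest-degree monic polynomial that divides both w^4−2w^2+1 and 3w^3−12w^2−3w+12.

w^2−1

Repeated division with remainder:
  w^4−2w^2+1 = ((1/3)w+4/3)(3w^3−12w^2−3w+12) + (15w^2−15)
  3w^3−12w^2−3w+12 = ((1/5)w−4/5)(15w^2−15) + (0)
Last nonzero remainder: 15w^2−15. Dividing through by 15 gives the monic gcd w^2−1.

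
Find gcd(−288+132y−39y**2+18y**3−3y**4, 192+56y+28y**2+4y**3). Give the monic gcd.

By polynomial division,
  −3y**4+18y**3−39y**2+132y−288 = (−(3/4)y+39/4)(4y**3+28y**2+56y+192) + (−270y**2−270y−2160)
  4y**3+28y**2+56y+192 = (−(2/135)y−4/45)(−270y**2−270y−2160) + (0)
Last nonzero remainder: −270y**2−270y−2160. Dividing through by −270 gives the monic gcd y**2+y+8.

8+y+y**2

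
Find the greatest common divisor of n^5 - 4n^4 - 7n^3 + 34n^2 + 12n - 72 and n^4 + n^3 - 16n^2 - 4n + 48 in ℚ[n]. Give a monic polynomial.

n^3 - 3n^2 - 4n + 12

By polynomial division,
  n^5 - 4n^4 - 7n^3 + 34n^2 + 12n - 72 = (n - 5)(n^4 + n^3 - 16n^2 - 4n + 48) + (14n^3 - 42n^2 - 56n + 168)
  n^4 + n^3 - 16n^2 - 4n + 48 = ((1/14)n + 2/7)(14n^3 - 42n^2 - 56n + 168) + (0)
Last nonzero remainder: 14n^3 - 42n^2 - 56n + 168. Dividing through by 14 gives the monic gcd n^3 - 3n^2 - 4n + 12.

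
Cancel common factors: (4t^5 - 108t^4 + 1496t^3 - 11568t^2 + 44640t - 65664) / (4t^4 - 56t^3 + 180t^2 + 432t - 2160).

Repeated division with remainder:
  4t^5 - 108t^4 + 1496t^3 - 11568t^2 + 44640t - 65664 = (t - 13)(4t^4 - 56t^3 + 180t^2 + 432t - 2160) + (588t^3 - 9660t^2 + 52416t - 93744)
  4t^4 - 56t^3 + 180t^2 + 432t - 2160 = ((1/147)t + 17/1029)(588t^3 - 9660t^2 + 52416t - 93744) + (-(832/49)t^2 + (9984/49)t - 29952/49)
  588t^3 - 9660t^2 + 52416t - 93744 = (-(7203/208)t + 31899/208)(-(832/49)t^2 + (9984/49)t - 29952/49) + (0)
Last nonzero remainder: -(832/49)t^2 + (9984/49)t - 29952/49. Dividing through by -832/49 gives the monic gcd t^2 - 12t + 36.
Cancel t^2 - 12t + 36 from numerator and denominator to get the reduced form.

(t^3 - 15t^2 + 158t - 456)/(t^2 - 2t - 15)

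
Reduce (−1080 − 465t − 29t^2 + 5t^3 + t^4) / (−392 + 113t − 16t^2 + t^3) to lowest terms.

(135 + 75t + 13t^2 + t^3)/(49 − 8t + t^2)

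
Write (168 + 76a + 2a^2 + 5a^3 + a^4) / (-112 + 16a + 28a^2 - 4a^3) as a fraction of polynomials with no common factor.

By polynomial division,
  a^4 + 5a^3 + 2a^2 + 76a + 168 = (-(1/4)a - 3)(-4a^3 + 28a^2 + 16a - 112) + (90a^2 + 96a - 168)
  -4a^3 + 28a^2 + 16a - 112 = (-(2/45)a + 242/675)(90a^2 + 96a - 168) + (-(5824/225)a - 11648/225)
  90a^2 + 96a - 168 = (-(10125/2912)a + 675/208)(-(5824/225)a - 11648/225) + (0)
Last nonzero remainder: -(5824/225)a - 11648/225. Dividing through by -5824/225 gives the monic gcd a + 2.
Cancel a + 2 from numerator and denominator to get the reduced form.

(-84 + 4a - 3a^2 - a^3)/(56 - 36a + 4a^2)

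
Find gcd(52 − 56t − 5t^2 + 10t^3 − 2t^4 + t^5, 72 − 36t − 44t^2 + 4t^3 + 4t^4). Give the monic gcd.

Euclidean algorithm in ℚ[t]:
  t^5 − 2t^4 + 10t^3 − 5t^2 − 56t + 52 = ((1/4)t − 3/4)(4t^4 + 4t^3 − 44t^2 − 36t + 72) + (24t^3 − 29t^2 − 101t + 106)
  4t^4 + 4t^3 − 44t^2 − 36t + 72 = ((1/6)t + 53/144)(24t^3 − 29t^2 − 101t + 106) + (−(2375/144)t^2 − (2375/144)t + 2375/72)
  24t^3 − 29t^2 − 101t + 106 = (−(3456/2375)t + 7632/2375)(−(2375/144)t^2 − (2375/144)t + 2375/72) + (0)
Last nonzero remainder: −(2375/144)t^2 − (2375/144)t + 2375/72. Dividing through by −2375/144 gives the monic gcd t^2 + t − 2.

−2 + t + t^2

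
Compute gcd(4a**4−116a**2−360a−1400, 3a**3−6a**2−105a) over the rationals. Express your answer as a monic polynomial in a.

a**2−2a−35

Apply the Euclidean algorithm:
  4a**4−116a**2−360a−1400 = ((4/3)a+8/3)(3a**3−6a**2−105a) + (40a**2−80a−1400)
  3a**3−6a**2−105a = ((3/40)a)(40a**2−80a−1400) + (0)
Last nonzero remainder: 40a**2−80a−1400. Dividing through by 40 gives the monic gcd a**2−2a−35.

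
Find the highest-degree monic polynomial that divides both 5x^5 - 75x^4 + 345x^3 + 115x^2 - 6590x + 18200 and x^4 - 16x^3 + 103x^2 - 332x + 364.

Euclidean algorithm in ℚ[x]:
  5x^5 - 75x^4 + 345x^3 + 115x^2 - 6590x + 18200 = (5x + 5)(x^4 - 16x^3 + 103x^2 - 332x + 364) + (-90x^3 + 1260x^2 - 6750x + 16380)
  x^4 - 16x^3 + 103x^2 - 332x + 364 = (-(1/90)x + 1/45)(-90x^3 + 1260x^2 - 6750x + 16380) + (0)
Last nonzero remainder: -90x^3 + 1260x^2 - 6750x + 16380. Dividing through by -90 gives the monic gcd x^3 - 14x^2 + 75x - 182.

x^3 - 14x^2 + 75x - 182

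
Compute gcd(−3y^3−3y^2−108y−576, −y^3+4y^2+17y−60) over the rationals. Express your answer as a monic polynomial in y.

y+4

Euclidean algorithm in ℚ[y]:
  −3y^3−3y^2−108y−576 = (3)(−y^3+4y^2+17y−60) + (−15y^2−159y−396)
  −y^3+4y^2+17y−60 = ((1/15)y−73/75)(−15y^2−159y−396) + (−(2784/25)y−11136/25)
  −15y^2−159y−396 = ((125/928)y+825/928)(−(2784/25)y−11136/25) + (0)
Last nonzero remainder: −(2784/25)y−11136/25. Dividing through by −2784/25 gives the monic gcd y+4.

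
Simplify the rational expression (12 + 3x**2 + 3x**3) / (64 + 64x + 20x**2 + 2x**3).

(6 - 3x + 3x**2)/(32 + 16x + 2x**2)

By polynomial division,
  3x**3 + 3x**2 + 12 = (3/2)(2x**3 + 20x**2 + 64x + 64) + (-27x**2 - 96x - 84)
  2x**3 + 20x**2 + 64x + 64 = (-(2/27)x - 116/243)(-27x**2 - 96x - 84) + ((968/81)x + 1936/81)
  -27x**2 - 96x - 84 = (-(2187/968)x - 1701/484)((968/81)x + 1936/81) + (0)
Last nonzero remainder: (968/81)x + 1936/81. Dividing through by 968/81 gives the monic gcd x + 2.
Cancel x + 2 from numerator and denominator to get the reduced form.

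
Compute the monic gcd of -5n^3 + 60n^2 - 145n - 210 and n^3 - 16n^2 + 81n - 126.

n^2 - 13n + 42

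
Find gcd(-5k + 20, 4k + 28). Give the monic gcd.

1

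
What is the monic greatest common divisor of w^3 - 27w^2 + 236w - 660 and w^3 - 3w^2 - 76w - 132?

Euclidean algorithm in ℚ[w]:
  w^3 - 27w^2 + 236w - 660 = (w^3 - 3w^2 - 76w - 132) + (-24w^2 + 312w - 528)
  w^3 - 3w^2 - 76w - 132 = (-(1/24)w - 5/12)(-24w^2 + 312w - 528) + (32w - 352)
  -24w^2 + 312w - 528 = (-(3/4)w + 3/2)(32w - 352) + (0)
Last nonzero remainder: 32w - 352. Dividing through by 32 gives the monic gcd w - 11.

w - 11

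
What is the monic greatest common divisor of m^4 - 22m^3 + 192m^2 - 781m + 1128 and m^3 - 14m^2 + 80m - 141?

m^3 - 14m^2 + 80m - 141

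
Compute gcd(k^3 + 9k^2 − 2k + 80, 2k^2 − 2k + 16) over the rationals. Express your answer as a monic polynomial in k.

k^2 − k + 8

Repeated division with remainder:
  k^3 + 9k^2 − 2k + 80 = ((1/2)k + 5)(2k^2 − 2k + 16) + (0)
Last nonzero remainder: 2k^2 − 2k + 16. Dividing through by 2 gives the monic gcd k^2 − k + 8.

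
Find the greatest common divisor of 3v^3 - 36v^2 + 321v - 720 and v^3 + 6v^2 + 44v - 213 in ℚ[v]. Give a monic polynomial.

v - 3

Apply the Euclidean algorithm:
  3v^3 - 36v^2 + 321v - 720 = (3)(v^3 + 6v^2 + 44v - 213) + (-54v^2 + 189v - 81)
  v^3 + 6v^2 + 44v - 213 = (-(1/54)v - 19/108)(-54v^2 + 189v - 81) + ((303/4)v - 909/4)
  -54v^2 + 189v - 81 = (-(72/101)v + 36/101)((303/4)v - 909/4) + (0)
Last nonzero remainder: (303/4)v - 909/4. Dividing through by 303/4 gives the monic gcd v - 3.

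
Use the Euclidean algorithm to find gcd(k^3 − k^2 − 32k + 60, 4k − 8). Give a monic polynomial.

k − 2

Repeated division with remainder:
  k^3 − k^2 − 32k + 60 = ((1/4)k^2 + (1/4)k − 15/2)(4k − 8) + (0)
Last nonzero remainder: 4k − 8. Dividing through by 4 gives the monic gcd k − 2.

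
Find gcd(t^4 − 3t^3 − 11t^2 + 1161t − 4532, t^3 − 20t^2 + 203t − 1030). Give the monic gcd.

t^2 − 10t + 103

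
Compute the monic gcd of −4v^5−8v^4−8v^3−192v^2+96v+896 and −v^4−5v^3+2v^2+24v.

v^2+2v−8

By polynomial division,
  −4v^5−8v^4−8v^3−192v^2+96v+896 = (4v−12)(−v^4−5v^3+2v^2+24v) + (−76v^3−264v^2+384v+896)
  −v^4−5v^3+2v^2+24v = ((1/76)v+29/1444)(−76v^3−264v^2+384v+896) + ((812/361)v^2+(1624/361)v−6496/361)
  −76v^3−264v^2+384v+896 = (−(6859/203)v−1444/29)((812/361)v^2+(1624/361)v−6496/361) + (0)
Last nonzero remainder: (812/361)v^2+(1624/361)v−6496/361. Dividing through by 812/361 gives the monic gcd v^2+2v−8.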